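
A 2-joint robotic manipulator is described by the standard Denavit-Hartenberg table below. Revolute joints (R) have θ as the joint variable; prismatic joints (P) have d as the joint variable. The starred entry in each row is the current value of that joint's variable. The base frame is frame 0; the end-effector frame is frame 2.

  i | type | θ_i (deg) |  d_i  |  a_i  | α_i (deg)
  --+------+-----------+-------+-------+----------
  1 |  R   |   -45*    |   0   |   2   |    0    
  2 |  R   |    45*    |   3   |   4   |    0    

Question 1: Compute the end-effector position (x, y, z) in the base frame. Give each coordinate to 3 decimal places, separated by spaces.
5.414 -1.414 3.000

after link 1: o_1 = (1.4142, -1.4142, 0.0000)
after link 2: o_2 = (5.4142, -1.4142, 3.0000)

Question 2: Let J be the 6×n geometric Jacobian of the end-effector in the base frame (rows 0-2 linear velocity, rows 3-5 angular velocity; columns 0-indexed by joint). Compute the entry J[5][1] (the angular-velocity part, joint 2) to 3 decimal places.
1.000

axis z_1 = (0.0000,0.0000,1.0000); lever o_n−o_1 = (4.0000,0.0000,3.0000)
cross product → J_v[:, 1] = (0.0000,4.0000,0.0000)
J_ω[:, 1] = z_1
entry J[5][1] = 1.0000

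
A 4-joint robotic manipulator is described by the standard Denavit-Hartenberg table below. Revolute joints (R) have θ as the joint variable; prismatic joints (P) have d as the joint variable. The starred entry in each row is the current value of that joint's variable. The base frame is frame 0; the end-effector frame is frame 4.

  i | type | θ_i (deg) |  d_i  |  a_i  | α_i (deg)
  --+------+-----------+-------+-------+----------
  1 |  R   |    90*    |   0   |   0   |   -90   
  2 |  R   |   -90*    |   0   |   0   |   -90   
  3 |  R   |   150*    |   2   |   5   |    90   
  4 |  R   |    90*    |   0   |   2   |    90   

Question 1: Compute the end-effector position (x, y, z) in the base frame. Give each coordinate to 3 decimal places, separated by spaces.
2.500 4.000 -4.330

after link 1: o_1 = (0.0000, 0.0000, 0.0000)
after link 2: o_2 = (0.0000, 0.0000, 0.0000)
after link 3: o_3 = (2.5000, 2.0000, -4.3301)
after link 4: o_4 = (2.5000, 4.0000, -4.3301)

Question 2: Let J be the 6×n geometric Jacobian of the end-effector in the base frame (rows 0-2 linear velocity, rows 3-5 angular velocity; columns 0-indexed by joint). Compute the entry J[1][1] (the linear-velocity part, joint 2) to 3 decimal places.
-4.330

axis z_1 = (-1.0000,0.0000,0.0000); lever o_n−o_1 = (2.5000,4.0000,-4.3301)
cross product → J_v[:, 1] = (-0.0000,-4.3301,-4.0000)
J_ω[:, 1] = z_1
entry J[1][1] = -4.3301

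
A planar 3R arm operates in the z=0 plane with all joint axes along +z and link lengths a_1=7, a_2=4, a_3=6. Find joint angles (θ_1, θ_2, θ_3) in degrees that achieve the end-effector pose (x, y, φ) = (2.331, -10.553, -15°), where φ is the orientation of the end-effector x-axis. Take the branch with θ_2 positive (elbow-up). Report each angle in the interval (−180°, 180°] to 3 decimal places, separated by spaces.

-132.104 59.994 57.110

wrist centre = target − a_3·(cos φ, sin φ) = (-3.4646, -9.0001)
cos θ_2 = (93.0047−7²−4²)/(2·7·4) = 0.5001; θ_2 = 59.9945° (elbow-up)
β = atan2(-9.0001,-3.4646) = -111.0541°; ψ = atan2(3.4639,9.0003) = 21.0499°
θ_1 = β − ψ = -132.1040°
θ_3 = φ − θ_1 − θ_2 = 57.1095° (wrapped to (-180°,180°])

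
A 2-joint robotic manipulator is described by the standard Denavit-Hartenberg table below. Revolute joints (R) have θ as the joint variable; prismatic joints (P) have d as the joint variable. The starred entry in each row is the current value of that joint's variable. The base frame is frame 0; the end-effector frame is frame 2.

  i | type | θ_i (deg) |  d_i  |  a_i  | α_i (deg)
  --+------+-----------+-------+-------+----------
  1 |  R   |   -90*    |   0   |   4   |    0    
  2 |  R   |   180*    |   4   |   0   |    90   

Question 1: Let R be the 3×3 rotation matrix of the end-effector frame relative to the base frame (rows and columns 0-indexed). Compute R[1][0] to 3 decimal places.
1.000

End-effector x-axis (col 0 of R) = (0.0000,1.0000,0.0000)
R[1][0] = 1.0000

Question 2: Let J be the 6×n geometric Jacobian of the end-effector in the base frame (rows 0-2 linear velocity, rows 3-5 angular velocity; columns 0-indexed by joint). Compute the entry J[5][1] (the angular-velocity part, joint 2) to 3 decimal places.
axis z_1 = (0.0000,0.0000,1.0000); lever o_n−o_1 = (0.0000,0.0000,4.0000)
cross product → J_v[:, 1] = (0.0000,0.0000,0.0000)
J_ω[:, 1] = z_1
entry J[5][1] = 1.0000

1.000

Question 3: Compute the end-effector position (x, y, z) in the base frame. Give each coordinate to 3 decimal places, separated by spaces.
0.000 -4.000 4.000

after link 1: o_1 = (0.0000, -4.0000, 0.0000)
after link 2: o_2 = (0.0000, -4.0000, 4.0000)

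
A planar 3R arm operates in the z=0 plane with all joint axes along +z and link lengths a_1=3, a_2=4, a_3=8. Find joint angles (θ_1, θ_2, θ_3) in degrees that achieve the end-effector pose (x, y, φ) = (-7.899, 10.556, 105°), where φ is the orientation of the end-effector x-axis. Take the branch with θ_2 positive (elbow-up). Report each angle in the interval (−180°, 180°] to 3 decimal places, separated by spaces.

128.228 44.996 -68.224

wrist centre = target − a_3·(cos φ, sin φ) = (-5.8284, 2.8286)
cos θ_2 = (41.9717−3²−4²)/(2·3·4) = 0.7072; θ_2 = 44.9960° (elbow-up)
β = atan2(2.8286,-5.8284) = 154.1123°; ψ = atan2(2.8282,5.8286) = 25.8841°
θ_1 = β − ψ = 128.2282°
θ_3 = φ − θ_1 − θ_2 = -68.2242° (wrapped to (-180°,180°])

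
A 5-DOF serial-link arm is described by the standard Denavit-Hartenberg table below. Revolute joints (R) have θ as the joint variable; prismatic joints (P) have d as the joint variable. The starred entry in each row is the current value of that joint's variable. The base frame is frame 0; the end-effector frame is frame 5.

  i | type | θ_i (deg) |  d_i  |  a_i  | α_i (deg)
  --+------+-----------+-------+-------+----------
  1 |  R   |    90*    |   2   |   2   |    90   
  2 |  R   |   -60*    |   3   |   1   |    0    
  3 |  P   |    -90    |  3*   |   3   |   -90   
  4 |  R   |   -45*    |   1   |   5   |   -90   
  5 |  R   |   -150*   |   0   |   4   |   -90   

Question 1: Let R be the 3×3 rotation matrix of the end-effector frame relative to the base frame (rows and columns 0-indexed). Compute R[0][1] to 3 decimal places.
End-effector y-axis (col 1 of R) = (0.7071,0.6124,0.3536)
R[0][1] = 0.7071

0.707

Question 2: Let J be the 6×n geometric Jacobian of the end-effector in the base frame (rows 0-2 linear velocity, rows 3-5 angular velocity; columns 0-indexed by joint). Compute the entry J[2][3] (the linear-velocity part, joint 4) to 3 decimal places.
-0.543

axis z_3 = (0.0000,0.5000,-0.8660); lever o_n−o_3 = (1.0860,0.5595,-3.1411)
cross product → J_v[:, 3] = (-1.0860,-0.9405,-0.5430)
J_ω[:, 3] = z_3
entry J[2][3] = -0.5430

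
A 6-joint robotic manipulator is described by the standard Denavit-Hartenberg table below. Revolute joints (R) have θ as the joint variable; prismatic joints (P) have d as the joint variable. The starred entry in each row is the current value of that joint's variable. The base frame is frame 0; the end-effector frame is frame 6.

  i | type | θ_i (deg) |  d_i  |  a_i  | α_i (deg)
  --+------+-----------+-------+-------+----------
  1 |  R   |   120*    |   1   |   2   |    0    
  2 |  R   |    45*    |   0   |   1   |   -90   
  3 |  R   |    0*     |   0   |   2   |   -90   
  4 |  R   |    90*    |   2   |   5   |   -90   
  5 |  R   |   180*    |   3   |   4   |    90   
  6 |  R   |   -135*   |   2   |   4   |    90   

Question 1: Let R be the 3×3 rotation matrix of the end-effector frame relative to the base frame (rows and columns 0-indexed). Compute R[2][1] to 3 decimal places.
End-effector y-axis (col 1 of R) = (0.0000,0.0000,1.0000)
R[2][1] = 1.0000

1.000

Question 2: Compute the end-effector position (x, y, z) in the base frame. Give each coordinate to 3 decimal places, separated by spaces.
-2.741 6.162 1.000

after link 1: o_1 = (-1.0000, 1.7321, 1.0000)
after link 2: o_2 = (-1.9659, 1.9909, 1.0000)
after link 3: o_3 = (-3.8978, 2.5085, 1.0000)
after link 4: o_4 = (-2.6037, 7.3381, -1.0000)
after link 5: o_5 = (-0.7412, 2.6980, -1.0000)
after link 6: o_6 = (-2.7412, 6.1621, 1.0000)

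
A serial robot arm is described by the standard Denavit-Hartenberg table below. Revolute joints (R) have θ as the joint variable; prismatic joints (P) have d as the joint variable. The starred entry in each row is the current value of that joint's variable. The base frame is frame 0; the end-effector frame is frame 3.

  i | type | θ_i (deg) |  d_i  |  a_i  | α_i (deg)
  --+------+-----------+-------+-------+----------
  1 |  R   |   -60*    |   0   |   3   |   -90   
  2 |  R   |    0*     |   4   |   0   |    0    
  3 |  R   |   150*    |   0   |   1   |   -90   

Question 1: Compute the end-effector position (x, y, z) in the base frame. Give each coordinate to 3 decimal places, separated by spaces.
4.531 0.152 -0.500

after link 1: o_1 = (1.5000, -2.5981, 0.0000)
after link 2: o_2 = (4.9641, -0.5981, 0.0000)
after link 3: o_3 = (4.5311, 0.1519, -0.5000)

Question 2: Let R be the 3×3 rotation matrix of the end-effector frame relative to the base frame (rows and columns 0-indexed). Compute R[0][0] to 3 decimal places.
-0.433

End-effector x-axis (col 0 of R) = (-0.4330,0.7500,-0.5000)
R[0][0] = -0.4330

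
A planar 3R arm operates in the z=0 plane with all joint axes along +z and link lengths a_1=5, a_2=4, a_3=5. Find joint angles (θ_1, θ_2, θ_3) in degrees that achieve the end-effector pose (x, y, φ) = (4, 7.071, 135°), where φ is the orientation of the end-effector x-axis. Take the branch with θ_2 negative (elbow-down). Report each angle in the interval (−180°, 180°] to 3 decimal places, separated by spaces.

wrist centre = target − a_3·(cos φ, sin φ) = (7.5355, 3.5355)
cos θ_2 = (69.2838−5²−4²)/(2·5·4) = 0.7071; θ_2 = -45.0010° (elbow-down)
β = atan2(3.5355,7.5355) = 25.1347°; ψ = atan2(-2.8285,7.8284) = -19.8653°
θ_1 = β − ψ = 45.0000°
θ_3 = φ − θ_1 − θ_2 = 135.0010° (wrapped to (-180°,180°])

45.000 -45.001 135.001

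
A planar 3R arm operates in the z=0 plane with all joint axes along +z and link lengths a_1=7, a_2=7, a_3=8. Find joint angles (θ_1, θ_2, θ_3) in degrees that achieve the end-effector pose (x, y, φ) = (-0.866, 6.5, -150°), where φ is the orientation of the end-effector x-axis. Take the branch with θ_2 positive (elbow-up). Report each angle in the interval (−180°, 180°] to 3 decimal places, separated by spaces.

30.000 60.000 120.000

wrist centre = target − a_3·(cos φ, sin φ) = (6.0622, 10.5000)
cos θ_2 = (147.0003−7²−7²)/(2·7·7) = 0.5000; θ_2 = 59.9998° (elbow-up)
β = atan2(10.5000,6.0622) = 59.9999°; ψ = atan2(6.0622,10.5000) = 29.9999°
θ_1 = β − ψ = 30.0000°
θ_3 = φ − θ_1 − θ_2 = 120.0002° (wrapped to (-180°,180°])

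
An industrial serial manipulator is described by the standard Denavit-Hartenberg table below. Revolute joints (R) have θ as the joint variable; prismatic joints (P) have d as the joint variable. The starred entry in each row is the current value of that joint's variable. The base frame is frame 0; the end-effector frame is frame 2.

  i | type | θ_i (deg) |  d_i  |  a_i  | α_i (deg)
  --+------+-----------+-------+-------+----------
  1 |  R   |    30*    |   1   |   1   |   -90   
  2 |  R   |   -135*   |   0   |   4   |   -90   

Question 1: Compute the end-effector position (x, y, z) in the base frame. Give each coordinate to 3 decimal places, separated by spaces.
after link 1: o_1 = (0.8660, 0.5000, 1.0000)
after link 2: o_2 = (-1.5835, -0.9142, 3.8284)

-1.583 -0.914 3.828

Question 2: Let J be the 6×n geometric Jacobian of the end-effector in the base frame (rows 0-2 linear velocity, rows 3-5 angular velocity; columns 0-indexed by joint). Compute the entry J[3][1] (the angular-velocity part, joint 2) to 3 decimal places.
-0.500

axis z_1 = (-0.5000,0.8660,0.0000); lever o_n−o_1 = (-2.4495,-1.4142,2.8284)
cross product → J_v[:, 1] = (2.4495,1.4142,2.8284)
J_ω[:, 1] = z_1
entry J[3][1] = -0.5000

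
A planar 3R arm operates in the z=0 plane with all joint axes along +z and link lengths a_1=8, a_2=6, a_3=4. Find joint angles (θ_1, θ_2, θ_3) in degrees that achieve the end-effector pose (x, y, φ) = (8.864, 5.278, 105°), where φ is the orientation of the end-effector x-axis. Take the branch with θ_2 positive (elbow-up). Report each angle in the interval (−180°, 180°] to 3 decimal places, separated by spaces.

wrist centre = target − a_3·(cos φ, sin φ) = (9.8993, 1.4143)
cos θ_2 = (99.9959−8²−6²)/(2·8·6) = -0.0000; θ_2 = 90.0024° (elbow-up)
β = atan2(1.4143,9.8993) = 8.1308°; ψ = atan2(6.0000,7.9997) = 36.8708°
θ_1 = β − ψ = -28.7400°
θ_3 = φ − θ_1 − θ_2 = 43.7376° (wrapped to (-180°,180°])

-28.740 90.002 43.738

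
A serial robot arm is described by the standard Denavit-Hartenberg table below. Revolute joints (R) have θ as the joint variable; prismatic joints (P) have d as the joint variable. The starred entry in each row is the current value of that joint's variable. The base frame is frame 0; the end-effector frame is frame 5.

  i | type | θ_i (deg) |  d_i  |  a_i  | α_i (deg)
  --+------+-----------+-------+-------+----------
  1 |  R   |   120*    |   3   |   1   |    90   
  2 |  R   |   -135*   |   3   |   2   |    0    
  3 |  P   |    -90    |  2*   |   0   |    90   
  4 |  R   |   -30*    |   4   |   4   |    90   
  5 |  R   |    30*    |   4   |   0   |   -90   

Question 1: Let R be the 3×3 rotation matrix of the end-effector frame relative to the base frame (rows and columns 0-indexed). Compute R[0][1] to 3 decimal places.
End-effector y-axis (col 1 of R) = (0.9268,0.1268,0.3536)
R[0][1] = 0.9268

0.927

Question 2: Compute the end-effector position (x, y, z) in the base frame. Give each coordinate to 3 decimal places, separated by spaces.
after link 1: o_1 = (-0.5000, 0.8660, 3.0000)
after link 2: o_2 = (2.8052, 1.1413, 1.5858)
after link 3: o_3 = (4.5372, 2.1413, 1.5858)
after link 4: o_4 = (2.6157, 1.4694, 6.8637)
after link 5: o_5 = (-1.0914, 0.9621, 5.4495)

-1.091 0.962 5.449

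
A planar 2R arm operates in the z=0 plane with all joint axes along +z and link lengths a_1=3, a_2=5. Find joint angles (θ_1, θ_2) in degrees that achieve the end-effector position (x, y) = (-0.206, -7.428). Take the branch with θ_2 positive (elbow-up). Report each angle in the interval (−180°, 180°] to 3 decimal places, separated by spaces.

cos θ_2 = (55.2176−3²−5²)/(2·3·5) = 0.7073; θ_2 = 44.9881° (elbow-up)
β = atan2(-7.4280,-0.2060) = -91.5886°; ψ = atan2(3.5348,6.5363) = 28.4044°
θ_1 = β − ψ = -119.9930°

-119.993 44.988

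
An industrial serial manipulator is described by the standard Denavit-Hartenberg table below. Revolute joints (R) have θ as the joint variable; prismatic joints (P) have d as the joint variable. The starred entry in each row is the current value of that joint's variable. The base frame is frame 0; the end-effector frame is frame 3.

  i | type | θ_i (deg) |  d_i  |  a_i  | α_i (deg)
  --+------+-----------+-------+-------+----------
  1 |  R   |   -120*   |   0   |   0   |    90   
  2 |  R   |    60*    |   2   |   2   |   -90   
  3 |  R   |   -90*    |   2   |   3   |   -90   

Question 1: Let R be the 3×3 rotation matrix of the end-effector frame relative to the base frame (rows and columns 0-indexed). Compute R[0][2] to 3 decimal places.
-0.250

End-effector z-axis (col 2 of R) = (-0.2500,-0.4330,0.8660)
R[0][2] = -0.2500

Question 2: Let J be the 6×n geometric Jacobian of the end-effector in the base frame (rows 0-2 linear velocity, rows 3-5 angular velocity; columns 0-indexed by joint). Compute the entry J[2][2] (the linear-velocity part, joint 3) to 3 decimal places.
axis z_2 = (0.4330,0.7500,0.5000); lever o_n−o_2 = (-1.7321,3.0000,1.0000)
cross product → J_v[:, 2] = (-0.7500,-1.2990,2.5981)
J_ω[:, 2] = z_2
entry J[2][2] = 2.5981

2.598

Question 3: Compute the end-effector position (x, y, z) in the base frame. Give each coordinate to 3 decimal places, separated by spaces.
after link 1: o_1 = (0.0000, 0.0000, 0.0000)
after link 2: o_2 = (-2.2321, 0.1340, 1.7321)
after link 3: o_3 = (-3.9641, 3.1340, 2.7321)

-3.964 3.134 2.732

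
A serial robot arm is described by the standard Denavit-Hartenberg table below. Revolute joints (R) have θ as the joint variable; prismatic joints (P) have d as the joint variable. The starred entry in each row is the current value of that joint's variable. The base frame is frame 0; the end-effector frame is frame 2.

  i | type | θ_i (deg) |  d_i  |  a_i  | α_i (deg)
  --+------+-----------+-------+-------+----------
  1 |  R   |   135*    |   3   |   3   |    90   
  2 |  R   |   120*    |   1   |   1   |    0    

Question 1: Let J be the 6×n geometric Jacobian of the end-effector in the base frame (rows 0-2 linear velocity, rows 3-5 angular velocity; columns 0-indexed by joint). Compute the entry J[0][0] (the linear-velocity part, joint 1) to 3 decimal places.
axis z_0 = ẑ; lever o_n−o_0 = (-1.0607,2.4749,3.8660)
cross product → J_v[:, 0] = (-2.4749,-1.0607,0.0000)
J_ω[:, 0] = z_0
entry J[0][0] = -2.4749

-2.475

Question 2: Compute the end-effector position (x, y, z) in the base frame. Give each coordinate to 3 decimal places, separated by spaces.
-1.061 2.475 3.866

after link 1: o_1 = (-2.1213, 2.1213, 3.0000)
after link 2: o_2 = (-1.0607, 2.4749, 3.8660)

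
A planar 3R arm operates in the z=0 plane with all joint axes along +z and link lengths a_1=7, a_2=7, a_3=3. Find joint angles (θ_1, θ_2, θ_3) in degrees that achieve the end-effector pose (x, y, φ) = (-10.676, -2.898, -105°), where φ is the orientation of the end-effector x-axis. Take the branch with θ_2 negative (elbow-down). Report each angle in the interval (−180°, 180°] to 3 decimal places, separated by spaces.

wrist centre = target − a_3·(cos φ, sin φ) = (-9.8995, -0.0002)
cos θ_2 = (98.0009−7²−7²)/(2·7·7) = 0.0000; θ_2 = -89.9994° (elbow-down)
β = atan2(-0.0002,-9.8995) = -179.9987°; ψ = atan2(-7.0000,7.0001) = -44.9997°
θ_1 = β − ψ = -134.9990°
θ_3 = φ − θ_1 − θ_2 = 119.9984° (wrapped to (-180°,180°])

-134.999 -89.999 119.998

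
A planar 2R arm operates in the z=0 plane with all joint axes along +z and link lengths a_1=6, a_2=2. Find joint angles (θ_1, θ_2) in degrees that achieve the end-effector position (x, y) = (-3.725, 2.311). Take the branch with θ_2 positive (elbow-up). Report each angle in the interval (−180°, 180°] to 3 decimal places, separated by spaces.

134.996 149.995

cos θ_2 = (19.2163−6²−2²)/(2·6·2) = -0.8660; θ_2 = 149.9954° (elbow-up)
β = atan2(2.3110,-3.7250) = 148.1844°; ψ = atan2(1.0001,4.2680) = 13.1883°
θ_1 = β − ψ = 134.9961°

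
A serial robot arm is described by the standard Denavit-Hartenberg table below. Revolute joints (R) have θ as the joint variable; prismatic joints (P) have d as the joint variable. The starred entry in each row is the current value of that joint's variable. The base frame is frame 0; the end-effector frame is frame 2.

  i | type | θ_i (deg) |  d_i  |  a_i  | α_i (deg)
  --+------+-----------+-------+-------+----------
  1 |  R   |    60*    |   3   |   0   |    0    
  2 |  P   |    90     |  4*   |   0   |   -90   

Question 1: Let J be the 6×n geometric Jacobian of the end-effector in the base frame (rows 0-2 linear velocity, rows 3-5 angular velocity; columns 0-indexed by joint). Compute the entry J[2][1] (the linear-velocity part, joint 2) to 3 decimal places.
1.000

prismatic axis z_1 = (0.0000,0.0000,1.0000)
J_v[:, 1] = z_1; J_ω[:, 1] = (0,0,0)
entry J[2][1] = 1.0000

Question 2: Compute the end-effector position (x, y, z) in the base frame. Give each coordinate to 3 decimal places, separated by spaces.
after link 1: o_1 = (0.0000, 0.0000, 3.0000)
after link 2: o_2 = (0.0000, 0.0000, 7.0000)

0.000 0.000 7.000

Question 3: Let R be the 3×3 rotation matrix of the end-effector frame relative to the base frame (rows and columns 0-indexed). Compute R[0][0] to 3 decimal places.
-0.866

End-effector x-axis (col 0 of R) = (-0.8660,0.5000,0.0000)
R[0][0] = -0.8660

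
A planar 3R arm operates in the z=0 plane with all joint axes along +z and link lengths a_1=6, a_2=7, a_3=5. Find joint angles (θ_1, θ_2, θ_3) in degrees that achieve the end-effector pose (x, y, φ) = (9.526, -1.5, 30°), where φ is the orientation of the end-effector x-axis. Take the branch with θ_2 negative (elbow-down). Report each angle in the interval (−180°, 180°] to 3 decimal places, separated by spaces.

30.000 -120.002 120.002

wrist centre = target − a_3·(cos φ, sin φ) = (5.1959, -4.0000)
cos θ_2 = (42.9971−6²−7²)/(2·6·7) = -0.5000; θ_2 = -120.0023° (elbow-down)
β = atan2(-4.0000,5.1959) = -37.5906°; ψ = atan2(-6.0620,2.4998) = -67.5906°
θ_1 = β − ψ = 30.0000°
θ_3 = φ − θ_1 − θ_2 = 120.0023° (wrapped to (-180°,180°])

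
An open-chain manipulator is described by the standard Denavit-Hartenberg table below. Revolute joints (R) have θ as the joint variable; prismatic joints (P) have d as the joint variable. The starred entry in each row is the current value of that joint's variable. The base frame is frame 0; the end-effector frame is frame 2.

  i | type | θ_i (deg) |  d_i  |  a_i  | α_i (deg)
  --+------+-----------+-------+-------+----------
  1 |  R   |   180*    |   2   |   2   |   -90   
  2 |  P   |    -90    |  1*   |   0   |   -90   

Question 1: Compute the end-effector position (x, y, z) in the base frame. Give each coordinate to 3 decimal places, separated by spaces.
-2.000 -1.000 2.000

after link 1: o_1 = (-2.0000, 0.0000, 2.0000)
after link 2: o_2 = (-2.0000, -1.0000, 2.0000)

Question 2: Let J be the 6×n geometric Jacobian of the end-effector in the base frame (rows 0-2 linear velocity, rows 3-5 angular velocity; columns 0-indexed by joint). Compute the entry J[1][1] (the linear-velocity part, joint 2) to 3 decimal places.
prismatic axis z_1 = (-0.0000,-1.0000,0.0000)
J_v[:, 1] = z_1; J_ω[:, 1] = (0,0,0)
entry J[1][1] = -1.0000

-1.000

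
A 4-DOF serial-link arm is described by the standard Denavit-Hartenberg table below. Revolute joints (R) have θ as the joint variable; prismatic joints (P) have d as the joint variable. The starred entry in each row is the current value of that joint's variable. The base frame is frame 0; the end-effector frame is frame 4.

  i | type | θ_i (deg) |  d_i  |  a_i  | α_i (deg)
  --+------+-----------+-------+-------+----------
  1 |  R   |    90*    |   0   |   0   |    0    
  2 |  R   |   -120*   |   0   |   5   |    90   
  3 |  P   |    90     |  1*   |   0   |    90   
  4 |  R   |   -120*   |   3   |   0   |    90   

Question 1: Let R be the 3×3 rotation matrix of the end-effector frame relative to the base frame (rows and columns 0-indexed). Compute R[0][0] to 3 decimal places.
End-effector x-axis (col 0 of R) = (0.4330,0.7500,-0.5000)
R[0][0] = 0.4330

0.433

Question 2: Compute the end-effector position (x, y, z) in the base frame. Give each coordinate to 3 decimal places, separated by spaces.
after link 1: o_1 = (0.0000, 0.0000, 0.0000)
after link 2: o_2 = (4.3301, -2.5000, 0.0000)
after link 3: o_3 = (3.8301, -3.3660, 0.0000)
after link 4: o_4 = (6.4282, -4.8660, -0.0000)

6.428 -4.866 -0.000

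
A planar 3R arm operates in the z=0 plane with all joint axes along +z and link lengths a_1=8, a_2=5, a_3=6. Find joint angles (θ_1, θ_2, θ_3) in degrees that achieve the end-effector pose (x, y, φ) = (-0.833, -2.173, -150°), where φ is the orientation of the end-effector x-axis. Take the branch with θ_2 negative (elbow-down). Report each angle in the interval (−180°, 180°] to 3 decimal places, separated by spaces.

wrist centre = target − a_3·(cos φ, sin φ) = (4.3632, 0.8270)
cos θ_2 = (19.7210−8²−5²)/(2·8·5) = -0.8660; θ_2 = -149.9956° (elbow-down)
β = atan2(0.8270,4.3632) = 10.7326°; ψ = atan2(-2.5003,3.6701) = -34.2657°
θ_1 = β − ψ = 44.9983°
θ_3 = φ − θ_1 − θ_2 = -45.0027° (wrapped to (-180°,180°])

44.998 -149.996 -45.003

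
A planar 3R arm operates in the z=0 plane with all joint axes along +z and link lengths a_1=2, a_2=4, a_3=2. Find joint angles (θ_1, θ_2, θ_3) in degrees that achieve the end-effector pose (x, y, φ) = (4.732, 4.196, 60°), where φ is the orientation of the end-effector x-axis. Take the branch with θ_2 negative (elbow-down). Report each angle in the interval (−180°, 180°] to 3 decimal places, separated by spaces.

wrist centre = target − a_3·(cos φ, sin φ) = (3.7320, 2.4639)
cos θ_2 = (19.9989−2²−4²)/(2·2·4) = -0.0001; θ_2 = -90.0040° (elbow-down)
β = atan2(2.4639,3.7320) = 33.4337°; ψ = atan2(-4.0000,1.9997) = -63.4382°
θ_1 = β − ψ = 96.8719°
θ_3 = φ − θ_1 − θ_2 = 53.1322° (wrapped to (-180°,180°])

96.872 -90.004 53.132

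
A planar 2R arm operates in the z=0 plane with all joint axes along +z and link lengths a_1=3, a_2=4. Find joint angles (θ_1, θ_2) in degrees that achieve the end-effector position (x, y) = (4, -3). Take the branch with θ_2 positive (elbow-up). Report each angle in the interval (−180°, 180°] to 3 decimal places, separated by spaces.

-90.000 90.000

cos θ_2 = (25.0000−3²−4²)/(2·3·4) = 0.0000; θ_2 = 90.0000° (elbow-up)
β = atan2(-3.0000,4.0000) = -36.8699°; ψ = atan2(4.0000,3.0000) = 53.1301°
θ_1 = β − ψ = -90.0000°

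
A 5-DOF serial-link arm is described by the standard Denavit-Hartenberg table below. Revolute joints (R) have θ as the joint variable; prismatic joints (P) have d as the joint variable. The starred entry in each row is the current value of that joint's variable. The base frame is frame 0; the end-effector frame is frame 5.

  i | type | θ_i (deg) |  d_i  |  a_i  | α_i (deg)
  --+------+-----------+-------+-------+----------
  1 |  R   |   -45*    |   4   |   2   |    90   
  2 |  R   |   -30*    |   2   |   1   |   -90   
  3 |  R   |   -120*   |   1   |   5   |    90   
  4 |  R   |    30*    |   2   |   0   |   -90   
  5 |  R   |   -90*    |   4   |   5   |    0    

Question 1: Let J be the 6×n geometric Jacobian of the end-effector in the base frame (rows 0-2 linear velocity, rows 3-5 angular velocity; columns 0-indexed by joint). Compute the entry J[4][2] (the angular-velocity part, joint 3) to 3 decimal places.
-0.354

axis z_2 = (0.3536,-0.3536,0.8660); lever o_n−o_2 = (-2.4148,3.6903,7.6471)
cross product → J_v[:, 2] = (-5.8996,-4.7950,0.4510)
J_ω[:, 2] = z_2
entry J[4][2] = -0.3536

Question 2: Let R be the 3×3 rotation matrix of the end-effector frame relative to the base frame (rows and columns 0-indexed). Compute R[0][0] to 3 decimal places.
End-effector x-axis (col 0 of R) = (-0.1768,0.8839,0.4330)
R[0][0] = -0.1768

-0.177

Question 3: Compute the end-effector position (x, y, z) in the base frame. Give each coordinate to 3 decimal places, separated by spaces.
after link 1: o_1 = (1.4142, -1.4142, 4.0000)
after link 2: o_2 = (0.6124, -3.4408, 3.5000)
after link 3: o_3 = (-3.6269, -5.3253, 5.6160)
after link 4: o_4 = (-3.9804, -3.5575, 6.4821)
after link 5: o_5 = (-1.8024, 0.2495, 11.1471)

-1.802 0.250 11.147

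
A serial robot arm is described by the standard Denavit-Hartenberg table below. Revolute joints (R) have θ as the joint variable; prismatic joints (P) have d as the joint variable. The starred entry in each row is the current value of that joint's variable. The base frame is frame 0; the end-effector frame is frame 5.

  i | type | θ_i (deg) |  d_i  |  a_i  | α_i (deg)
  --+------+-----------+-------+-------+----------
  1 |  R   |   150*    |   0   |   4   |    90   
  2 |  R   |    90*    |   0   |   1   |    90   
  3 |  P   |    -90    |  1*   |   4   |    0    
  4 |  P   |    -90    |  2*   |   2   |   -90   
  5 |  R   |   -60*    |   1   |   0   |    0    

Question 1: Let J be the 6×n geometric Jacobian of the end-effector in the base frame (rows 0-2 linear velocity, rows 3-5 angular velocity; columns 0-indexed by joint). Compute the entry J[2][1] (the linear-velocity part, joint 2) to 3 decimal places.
3.000

axis z_1 = (0.5000,0.8660,0.0000); lever o_n−o_1 = (-5.0981,-2.8301,-1.0000)
cross product → J_v[:, 1] = (-0.8660,0.5000,3.0000)
J_ω[:, 1] = z_1
entry J[2][1] = 3.0000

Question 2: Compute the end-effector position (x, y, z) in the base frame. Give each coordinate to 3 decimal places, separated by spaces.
after link 1: o_1 = (-3.4641, 2.0000, 0.0000)
after link 2: o_2 = (-3.4641, 2.0000, 1.0000)
after link 3: o_3 = (-6.3301, -0.9641, 1.0000)
after link 4: o_4 = (-8.0622, 0.0359, -1.0000)
after link 5: o_5 = (-8.5622, -0.8301, -1.0000)

-8.562 -0.830 -1.000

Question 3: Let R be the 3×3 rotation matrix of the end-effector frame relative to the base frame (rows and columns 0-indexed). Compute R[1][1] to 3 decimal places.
End-effector y-axis (col 1 of R) = (0.4330,-0.2500,-0.8660)
R[1][1] = -0.2500

-0.250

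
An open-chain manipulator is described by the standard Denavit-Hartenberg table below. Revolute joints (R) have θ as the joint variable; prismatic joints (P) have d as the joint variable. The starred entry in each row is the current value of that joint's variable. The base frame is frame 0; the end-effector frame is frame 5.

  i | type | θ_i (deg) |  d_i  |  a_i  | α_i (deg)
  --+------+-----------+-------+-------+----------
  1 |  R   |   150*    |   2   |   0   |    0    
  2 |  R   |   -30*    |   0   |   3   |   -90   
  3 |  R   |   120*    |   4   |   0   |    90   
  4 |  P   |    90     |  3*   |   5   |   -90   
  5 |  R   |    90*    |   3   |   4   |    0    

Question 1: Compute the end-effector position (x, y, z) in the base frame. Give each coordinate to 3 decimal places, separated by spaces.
after link 1: o_1 = (0.0000, 0.0000, 2.0000)
after link 2: o_2 = (-1.5000, 2.5981, 2.0000)
after link 3: o_3 = (-4.9641, 0.5981, 2.0000)
after link 4: o_4 = (-10.5933, 0.3481, 0.5000)
after link 5: o_5 = (-9.6112, -1.3529, 5.0981)

-9.611 -1.353 5.098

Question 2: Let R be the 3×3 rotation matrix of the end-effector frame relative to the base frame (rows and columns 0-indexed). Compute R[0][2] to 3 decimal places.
-0.250

End-effector z-axis (col 2 of R) = (-0.2500,0.4330,0.8660)
R[0][2] = -0.2500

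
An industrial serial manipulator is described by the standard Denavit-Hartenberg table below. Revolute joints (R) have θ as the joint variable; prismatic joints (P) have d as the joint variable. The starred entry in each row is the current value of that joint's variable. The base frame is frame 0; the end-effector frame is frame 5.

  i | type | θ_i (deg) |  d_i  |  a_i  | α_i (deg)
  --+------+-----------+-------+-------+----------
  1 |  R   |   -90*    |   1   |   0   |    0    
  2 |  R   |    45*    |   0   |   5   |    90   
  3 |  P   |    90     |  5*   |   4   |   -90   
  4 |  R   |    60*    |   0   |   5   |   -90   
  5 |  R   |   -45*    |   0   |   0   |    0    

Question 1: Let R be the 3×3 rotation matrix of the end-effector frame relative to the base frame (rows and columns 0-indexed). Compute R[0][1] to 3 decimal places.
0.933

End-effector y-axis (col 1 of R) = (0.9330,-0.0670,0.3536)
R[0][1] = 0.9330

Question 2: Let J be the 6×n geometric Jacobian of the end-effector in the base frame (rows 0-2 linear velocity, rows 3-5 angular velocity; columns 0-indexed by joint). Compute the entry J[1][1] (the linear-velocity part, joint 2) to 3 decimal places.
axis z_1 = (0.0000,0.0000,1.0000); lever o_n−o_1 = (3.0619,-4.0092,6.5000)
cross product → J_v[:, 1] = (4.0092,3.0619,-0.0000)
J_ω[:, 1] = z_1
entry J[1][1] = 3.0619

3.062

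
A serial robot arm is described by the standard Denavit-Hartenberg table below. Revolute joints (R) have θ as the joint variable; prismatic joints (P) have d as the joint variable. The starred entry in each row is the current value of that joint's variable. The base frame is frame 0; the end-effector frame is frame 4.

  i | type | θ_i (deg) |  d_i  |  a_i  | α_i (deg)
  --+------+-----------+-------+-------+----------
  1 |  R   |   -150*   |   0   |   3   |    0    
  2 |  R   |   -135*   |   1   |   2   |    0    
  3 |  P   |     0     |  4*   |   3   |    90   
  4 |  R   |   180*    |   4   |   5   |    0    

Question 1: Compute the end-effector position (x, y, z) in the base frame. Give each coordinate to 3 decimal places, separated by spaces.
after link 1: o_1 = (-2.5981, -1.5000, 0.0000)
after link 2: o_2 = (-2.0804, 0.4319, 1.0000)
after link 3: o_3 = (-1.3040, 3.3296, 5.0000)
after link 4: o_4 = (1.2656, -2.5353, 5.0000)

1.266 -2.535 5.000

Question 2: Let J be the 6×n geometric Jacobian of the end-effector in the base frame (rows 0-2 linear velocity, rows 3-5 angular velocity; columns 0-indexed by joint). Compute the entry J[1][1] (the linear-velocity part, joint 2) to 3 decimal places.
3.864

axis z_1 = (0.0000,0.0000,1.0000); lever o_n−o_1 = (3.8637,-1.0353,5.0000)
cross product → J_v[:, 1] = (1.0353,3.8637,-0.0000)
J_ω[:, 1] = z_1
entry J[1][1] = 3.8637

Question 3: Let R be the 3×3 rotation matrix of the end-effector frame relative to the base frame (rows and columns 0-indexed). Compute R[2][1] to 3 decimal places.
-1.000

End-effector y-axis (col 1 of R) = (0.0000,-0.0000,-1.0000)
R[2][1] = -1.0000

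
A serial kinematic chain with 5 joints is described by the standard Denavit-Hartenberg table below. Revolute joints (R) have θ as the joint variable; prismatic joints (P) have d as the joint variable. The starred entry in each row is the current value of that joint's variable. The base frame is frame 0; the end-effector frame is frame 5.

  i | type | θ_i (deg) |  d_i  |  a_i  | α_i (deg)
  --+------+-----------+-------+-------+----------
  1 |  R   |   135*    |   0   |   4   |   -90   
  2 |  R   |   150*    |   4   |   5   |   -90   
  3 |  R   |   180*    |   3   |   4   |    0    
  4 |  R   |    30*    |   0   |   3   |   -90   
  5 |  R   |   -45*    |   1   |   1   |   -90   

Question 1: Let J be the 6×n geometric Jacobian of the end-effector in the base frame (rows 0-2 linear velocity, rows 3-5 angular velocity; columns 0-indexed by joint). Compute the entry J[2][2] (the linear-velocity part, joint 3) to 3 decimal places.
axis z_2 = (0.3536,-0.3536,0.8660); lever o_n−o_2 = (-4.7217,0.8756,6.5657)
cross product → J_v[:, 2] = (-3.0796,-6.4104,-1.3598)
J_ω[:, 2] = z_2
entry J[2][2] = -1.3598

-1.360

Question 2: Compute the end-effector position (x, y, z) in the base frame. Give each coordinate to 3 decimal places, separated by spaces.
-7.317 -2.186 4.066

after link 1: o_1 = (-2.8284, 2.8284, 0.0000)
after link 2: o_2 = (-2.5950, -3.0619, -2.5000)
after link 3: o_3 = (-3.9838, -1.6730, 2.0981)
after link 4: o_4 = (-6.6355, -1.1427, 3.3971)
after link 5: o_5 = (-7.3167, -2.1863, 4.0657)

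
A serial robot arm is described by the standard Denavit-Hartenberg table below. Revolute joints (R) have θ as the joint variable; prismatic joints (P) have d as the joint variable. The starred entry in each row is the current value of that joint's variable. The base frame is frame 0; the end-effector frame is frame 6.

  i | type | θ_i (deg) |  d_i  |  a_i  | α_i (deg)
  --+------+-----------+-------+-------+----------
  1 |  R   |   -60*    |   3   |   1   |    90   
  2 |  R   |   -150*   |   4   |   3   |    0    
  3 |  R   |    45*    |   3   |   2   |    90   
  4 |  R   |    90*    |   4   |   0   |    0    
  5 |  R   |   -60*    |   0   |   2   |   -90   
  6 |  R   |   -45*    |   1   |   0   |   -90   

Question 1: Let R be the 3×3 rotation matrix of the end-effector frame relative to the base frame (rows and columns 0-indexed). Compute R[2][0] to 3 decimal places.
End-effector x-axis (col 0 of R) = (-0.7269,0.5520,-0.4085)
R[2][0] = -0.4085

-0.408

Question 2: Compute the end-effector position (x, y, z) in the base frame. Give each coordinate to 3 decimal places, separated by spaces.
after link 1: o_1 = (0.5000, -0.8660, 3.0000)
after link 2: o_2 = (-4.2631, -0.6160, 1.5000)
after link 3: o_3 = (-7.1200, -1.6677, -0.4319)
after link 4: o_4 = (-9.0519, 1.6783, 0.6034)
after link 5: o_5 = (-10.1421, 1.5666, -1.0696)
after link 6: o_6 = (-10.8274, 1.0215, -0.5866)

-10.827 1.021 -0.587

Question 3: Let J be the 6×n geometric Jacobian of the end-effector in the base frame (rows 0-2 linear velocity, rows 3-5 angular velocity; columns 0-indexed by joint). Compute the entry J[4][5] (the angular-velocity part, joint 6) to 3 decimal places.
axis z_5 = (-0.6853,-0.5451,0.4830); lever o_n−o_5 = (-0.6853,-0.5451,0.4830)
cross product → J_v[:, 5] = (0.0000,-0.0000,-0.0000)
J_ω[:, 5] = z_5
entry J[4][5] = -0.5451

-0.545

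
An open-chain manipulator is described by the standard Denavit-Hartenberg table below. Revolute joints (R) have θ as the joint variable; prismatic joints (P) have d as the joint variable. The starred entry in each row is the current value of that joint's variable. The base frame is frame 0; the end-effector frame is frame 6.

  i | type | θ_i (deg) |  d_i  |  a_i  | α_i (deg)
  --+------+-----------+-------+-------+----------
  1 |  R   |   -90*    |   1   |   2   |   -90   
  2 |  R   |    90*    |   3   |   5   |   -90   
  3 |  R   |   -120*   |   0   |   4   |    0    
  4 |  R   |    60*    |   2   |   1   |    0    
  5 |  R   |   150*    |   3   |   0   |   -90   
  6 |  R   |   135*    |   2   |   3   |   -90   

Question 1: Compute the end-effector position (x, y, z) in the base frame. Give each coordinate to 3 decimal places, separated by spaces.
9.451 0.879 -0.500

after link 1: o_1 = (0.0000, -2.0000, 1.0000)
after link 2: o_2 = (3.0000, -2.0000, -4.0000)
after link 3: o_3 = (6.4641, -2.0000, -2.0000)
after link 4: o_4 = (7.3301, 0.0000, -2.5000)
after link 5: o_5 = (7.3301, 3.0000, -2.5000)
after link 6: o_6 = (9.4514, 0.8787, -0.5000)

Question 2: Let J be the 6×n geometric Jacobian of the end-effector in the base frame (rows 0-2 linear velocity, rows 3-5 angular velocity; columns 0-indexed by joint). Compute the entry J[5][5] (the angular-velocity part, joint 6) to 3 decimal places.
axis z_5 = (0.0000,0.0000,1.0000); lever o_n−o_5 = (2.1213,-2.1213,2.0000)
cross product → J_v[:, 5] = (2.1213,2.1213,-0.0000)
J_ω[:, 5] = z_5
entry J[5][5] = 1.0000

1.000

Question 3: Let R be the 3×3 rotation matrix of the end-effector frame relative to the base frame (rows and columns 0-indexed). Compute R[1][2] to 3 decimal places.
End-effector z-axis (col 2 of R) = (0.7071,0.7071,-0.0000)
R[1][2] = 0.7071

0.707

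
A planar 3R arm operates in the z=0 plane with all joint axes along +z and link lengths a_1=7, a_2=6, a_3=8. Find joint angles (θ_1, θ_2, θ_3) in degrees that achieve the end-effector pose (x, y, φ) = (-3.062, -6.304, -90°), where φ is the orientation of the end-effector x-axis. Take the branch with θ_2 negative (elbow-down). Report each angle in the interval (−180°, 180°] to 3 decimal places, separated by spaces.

-149.999 -150.002 -149.999

wrist centre = target − a_3·(cos φ, sin φ) = (-3.0620, 1.6960)
cos θ_2 = (12.2523−7²−6²)/(2·7·6) = -0.8660; θ_2 = -150.0022° (elbow-down)
β = atan2(1.6960,-3.0620) = 151.0185°; ψ = atan2(-2.9998,1.8037) = -58.9822°
θ_1 = β − ψ = 210.0007°
θ_3 = φ − θ_1 − θ_2 = -149.9985° (wrapped to (-180°,180°])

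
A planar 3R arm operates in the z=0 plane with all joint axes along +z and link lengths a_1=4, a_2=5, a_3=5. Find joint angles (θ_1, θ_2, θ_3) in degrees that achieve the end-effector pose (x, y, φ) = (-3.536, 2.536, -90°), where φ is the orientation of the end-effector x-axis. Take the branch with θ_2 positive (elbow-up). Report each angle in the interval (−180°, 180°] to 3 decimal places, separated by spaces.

wrist centre = target − a_3·(cos φ, sin φ) = (-3.5360, 7.5360)
cos θ_2 = (69.2946−4²−5²)/(2·4·5) = 0.7074; θ_2 = 44.9791° (elbow-up)
β = atan2(7.5360,-3.5360) = 115.1366°; ψ = atan2(3.5342,7.5368) = 25.1233°
θ_1 = β − ψ = 90.0134°
θ_3 = φ − θ_1 − θ_2 = 135.0076° (wrapped to (-180°,180°])

90.013 44.979 135.008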